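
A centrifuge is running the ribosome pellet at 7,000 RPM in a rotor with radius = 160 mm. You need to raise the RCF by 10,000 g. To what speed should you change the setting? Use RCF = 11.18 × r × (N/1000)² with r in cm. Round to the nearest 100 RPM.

10200 RPM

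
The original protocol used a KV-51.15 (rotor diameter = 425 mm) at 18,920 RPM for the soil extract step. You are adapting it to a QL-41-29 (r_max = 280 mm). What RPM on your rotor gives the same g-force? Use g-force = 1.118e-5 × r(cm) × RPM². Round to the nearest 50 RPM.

Original rotor: r = 425 mm / 2 = 212.5 mm = 21.25 cm
RCF = 1.118 × 10⁻⁵ × r × N²
RCF_original = 1.118 × 10⁻⁵ × 21.25 × (18920)² = 1.118 × 10⁻⁵ × 21.25 × 357,966,400 ≈ 85,043.9 × g
Your rotor: r = 280 mm = 28.0 cm
85,043.9 = 1.118 × 10⁻⁵ × 28 × N²
N² = 85,043.9 / (31.304 × 10⁻⁵) = 271,671,032
N ≈ √271,671,032 ≈ 16,482.4

16500 RPM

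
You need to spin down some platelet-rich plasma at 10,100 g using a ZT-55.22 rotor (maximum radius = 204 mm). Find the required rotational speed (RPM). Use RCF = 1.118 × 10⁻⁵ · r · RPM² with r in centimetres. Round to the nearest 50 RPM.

6650 RPM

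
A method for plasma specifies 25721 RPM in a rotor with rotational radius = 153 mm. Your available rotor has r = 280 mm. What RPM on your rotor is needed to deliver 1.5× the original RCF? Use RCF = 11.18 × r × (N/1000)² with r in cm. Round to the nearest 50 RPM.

Original rotor: r = 153 mm = 15.3 cm
RCF_original = 11.18 × 15.3 × (25.721)² = 11.18 × 15.3 × 661.569841 ≈ 113,164.2 × g
Target RCF = 1.5 × 113,164.2 ≈ 169,746.3 × g
Your rotor: r = 280 mm = 28.0 cm
169,746.3 = 11.18 × 28 × (N/1000)²
(N/1000)² = 169,746.3 / 313.04 = 542.2512
N = 1000 × √542.2512 ≈ 23,286.3

≈ 23300 RPM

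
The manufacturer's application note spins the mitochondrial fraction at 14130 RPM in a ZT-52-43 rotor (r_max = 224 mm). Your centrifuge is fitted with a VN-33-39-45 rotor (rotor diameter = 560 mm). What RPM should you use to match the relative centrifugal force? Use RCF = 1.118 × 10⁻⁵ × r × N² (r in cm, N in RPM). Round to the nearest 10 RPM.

≈ 12640 RPM

Original rotor: r = 224 mm = 22.4 cm
RCF_original = 1.118 × 10⁻⁵ × 22.4 × (14130)² = 1.118 × 10⁻⁵ × 22.4 × 199,656,900 ≈ 50,000.5 × g
Your rotor: r = 560 mm / 2 = 280 mm = 28 cm
50,000.5 = 1.118 × 10⁻⁵ × 28 × N²
N² = 50,000.5 / (31.304 × 10⁻⁵) = 159,725,594
N ≈ √159,725,594 ≈ 12,638.3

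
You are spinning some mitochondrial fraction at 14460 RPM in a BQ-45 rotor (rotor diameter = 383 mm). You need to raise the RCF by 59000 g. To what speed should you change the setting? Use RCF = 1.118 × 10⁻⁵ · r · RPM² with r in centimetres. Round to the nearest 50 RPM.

22000 RPM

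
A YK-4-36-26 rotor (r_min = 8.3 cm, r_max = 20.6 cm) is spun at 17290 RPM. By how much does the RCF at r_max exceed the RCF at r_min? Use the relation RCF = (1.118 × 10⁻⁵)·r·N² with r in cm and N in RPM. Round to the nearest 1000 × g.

RCF_max = 1.118 × 10⁻⁵ × 20.6 × (17290)² = 1.118 × 10⁻⁵ × 20.6 × 298,944,100 ≈ 68,849.2 × g
RCF_min = 1.118 × 10⁻⁵ × 8.3 × (17290)² = 1.118 × 10⁻⁵ × 8.3 × 298,944,100 ≈ 27,740.2 × g
ΔRCF = 68,849.2 − 27,740.2 = 41,109

≈ 41000 × g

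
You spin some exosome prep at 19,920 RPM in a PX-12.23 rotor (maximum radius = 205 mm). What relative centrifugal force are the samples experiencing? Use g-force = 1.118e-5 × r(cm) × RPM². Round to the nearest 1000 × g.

RCF ≈ 91000 ×g

r = 205 mm = 20.5 cm
RCF = 1.118 × 10⁻⁵ × r × N²
RCF = 1.118 × 10⁻⁵ × 20.5 × (19920)² = 1.118 × 10⁻⁵ × 20.5 × 396,806,400 ≈ 90,944.1 × g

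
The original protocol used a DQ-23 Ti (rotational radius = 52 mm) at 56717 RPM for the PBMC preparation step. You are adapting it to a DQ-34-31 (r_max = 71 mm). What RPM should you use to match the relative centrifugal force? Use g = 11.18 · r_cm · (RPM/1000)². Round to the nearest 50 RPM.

≈ 48550 RPM

Original rotor: r = 52 mm = 5.2 cm
RCF_original = 11.18 × 5.2 × (56.717)² = 11.18 × 5.2 × 3,216.818089 ≈ 187,012.9 × g
Your rotor: r = 71 mm = 7.1 cm
187,012.9 = 11.18 × 7.1 × (N/1000)²
(N/1000)² = 187,012.9 / 79.378 = 2355.979
N = 1000 × √2355.979 ≈ 48,538.4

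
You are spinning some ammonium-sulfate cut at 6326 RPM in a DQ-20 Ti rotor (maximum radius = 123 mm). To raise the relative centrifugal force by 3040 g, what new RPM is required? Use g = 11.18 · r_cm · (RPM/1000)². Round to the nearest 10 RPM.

r = 123 mm = 12.3 cm
Current RCF = 11.18 × 12.3 × (6.326)² = 11.18 × 12.3 × 40.018276 ≈ 5,503.1 × g
Target RCF = 5,503.1 + 3,040 = 8,543.1 × g
(N/1000)² = 8,543.1 / 137.514 = 62.12531
N = 1000 × √62.12531 ≈ 7,882.0

≈ 7880 RPM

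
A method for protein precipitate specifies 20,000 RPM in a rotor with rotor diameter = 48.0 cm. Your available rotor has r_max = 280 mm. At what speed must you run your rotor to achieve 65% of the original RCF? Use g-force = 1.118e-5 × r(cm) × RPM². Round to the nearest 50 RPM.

≈ 14950 RPM

Original rotor: r = 48.0 / 2 = 24 cm
RCF = 1.118 × 10⁻⁵ × r × N²
RCF_original = 1.118 × 10⁻⁵ × 24 × (20000)² = 1.118 × 10⁻⁵ × 24 × 400,000,000 ≈ 107,328 × g
Target RCF = 0.65 × 107,328 ≈ 69,763.2 × g
Your rotor: r = 280 mm = 28.0 cm
69,763.2 = 1.118 × 10⁻⁵ × 28 × N²
N² = 69,763.2 / (31.304 × 10⁻⁵) = 222,857,143
N ≈ √222,857,143 ≈ 14,928.4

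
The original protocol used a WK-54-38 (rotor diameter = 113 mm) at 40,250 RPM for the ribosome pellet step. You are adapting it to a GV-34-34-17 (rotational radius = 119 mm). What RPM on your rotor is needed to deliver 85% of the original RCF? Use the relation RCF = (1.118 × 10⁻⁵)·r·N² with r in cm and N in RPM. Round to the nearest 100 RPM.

Original rotor: r = 113 mm / 2 = 56.5 mm = 5.65 cm
RCF_original = 1.118 × 10⁻⁵ × 5.65 × (40250)² = 1.118 × 10⁻⁵ × 5.65 × 1,620,062,500 ≈ 102,334.5 × g
Target RCF = 0.85 × 102,334.5 ≈ 86,984.3 × g
Your rotor: r = 119 mm = 11.9 cm
86,984.3 = 1.118 × 10⁻⁵ × 11.9 × N²
N² = 86,984.3 / (13.3042 × 10⁻⁵) = 653,810,827
N ≈ √653,810,827 ≈ 25,569.7

25600 RPM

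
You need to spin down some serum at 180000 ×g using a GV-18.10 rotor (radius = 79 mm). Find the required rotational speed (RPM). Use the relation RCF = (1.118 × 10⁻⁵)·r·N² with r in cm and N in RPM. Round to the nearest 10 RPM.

N ≈ 45140 RPM

r = 79 mm = 7.9 cm
180,000 = 1.118 × 10⁻⁵ × 7.9 × N²
N² = 180,000 / (8.8322 × 10⁻⁵) = 2,037,997,328
N ≈ √2,037,997,328 ≈ 45,144.2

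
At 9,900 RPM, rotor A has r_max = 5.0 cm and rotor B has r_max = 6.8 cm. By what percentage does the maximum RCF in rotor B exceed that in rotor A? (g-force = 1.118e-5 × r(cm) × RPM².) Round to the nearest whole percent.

At equal RPM, RCF scales linearly with r: ratio = 6.8 / 5.0 = 1.3600.
So rotor B delivers 36.0% more g-force.

36%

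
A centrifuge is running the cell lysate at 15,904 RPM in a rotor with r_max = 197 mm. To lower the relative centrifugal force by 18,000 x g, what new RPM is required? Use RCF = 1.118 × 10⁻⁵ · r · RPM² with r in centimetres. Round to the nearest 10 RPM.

r = 197 mm = 19.7 cm
Current RCF = 1.118 × 10⁻⁵ × 19.7 × (15904)² = 1.118 × 10⁻⁵ × 19.7 × 252,937,216 ≈ 55,708.4 × g
Target RCF = 55,708.4 − 18,000 = 37,708.4 × g
N² = 37,708.4 / (22.0246 × 10⁻⁵) = 171,210,374
N ≈ √171,210,374 ≈ 13,084.7

N₂ ≈ 13080 RPM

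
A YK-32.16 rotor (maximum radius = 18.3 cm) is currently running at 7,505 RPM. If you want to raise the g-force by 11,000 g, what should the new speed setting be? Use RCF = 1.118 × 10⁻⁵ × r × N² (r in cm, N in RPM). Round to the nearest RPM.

Current RCF = 1.118 × 10⁻⁵ × 18.3 × (7505)² = 1.118 × 10⁻⁵ × 18.3 × 56,325,025 ≈ 11,523.8 × g
Target RCF = 11,523.8 + 11,000 = 22,523.8 × g
N² = 22,523.8 / (20.4594 × 10⁻⁵) = 110,090,227
N ≈ √110,090,227 ≈ 10,492.4

N₂ ≈ 10492 RPM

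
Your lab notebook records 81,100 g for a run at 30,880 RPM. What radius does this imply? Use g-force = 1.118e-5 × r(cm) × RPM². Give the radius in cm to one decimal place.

7.6 cm

81100 = 1.118 × 10⁻⁵ × r × (30880)²
r = 81100 / (1.118 × 10⁻⁵ × 953,574,400) = 81100 / 10660.96 ≈ 7.607 cm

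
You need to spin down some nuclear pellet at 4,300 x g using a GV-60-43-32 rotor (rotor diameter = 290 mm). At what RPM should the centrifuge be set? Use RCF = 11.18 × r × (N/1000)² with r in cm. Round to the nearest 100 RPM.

≈ 5200 RPM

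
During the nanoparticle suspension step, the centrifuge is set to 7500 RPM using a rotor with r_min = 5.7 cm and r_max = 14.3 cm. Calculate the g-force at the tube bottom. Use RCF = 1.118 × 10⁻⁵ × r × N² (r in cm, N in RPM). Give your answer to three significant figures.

Use r_max = 14.3 cm.
RCF = 1.118 × 10⁻⁵ × 14.3 × (7500)² = 1.118 × 10⁻⁵ × 14.3 × 56,250,000 ≈ 8,992.9 × g

RCF ≈ 8990 × g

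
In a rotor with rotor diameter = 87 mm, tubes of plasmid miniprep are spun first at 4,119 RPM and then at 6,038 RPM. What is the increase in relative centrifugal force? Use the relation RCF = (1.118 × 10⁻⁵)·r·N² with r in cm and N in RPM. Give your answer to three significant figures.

r = 87 mm / 2 = 43.5 mm = 4.35 cm
RCF₁ = 1.118 × 10⁻⁵ × 4.35 × (4119)² = 1.118 × 10⁻⁵ × 4.35 × 16,966,161 ≈ 825.1 × g
RCF₂ = 1.118 × 10⁻⁵ × 4.35 × (6038)² = 1.118 × 10⁻⁵ × 4.35 × 36,457,444 ≈ 1,773 × g
Increase = 1,773 − 825.1 = 947.9

948 × g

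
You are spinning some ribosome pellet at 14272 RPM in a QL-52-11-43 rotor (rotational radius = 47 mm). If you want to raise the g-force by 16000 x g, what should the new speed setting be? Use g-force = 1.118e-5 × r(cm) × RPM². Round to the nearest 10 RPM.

r = 47 mm = 4.7 cm
Current RCF = 1.118 × 10⁻⁵ × 4.7 × (14272)² = 1.118 × 10⁻⁵ × 4.7 × 203,689,984 ≈ 10,703.1 × g
Target RCF = 10,703.1 + 16,000 = 26,703.1 × g
N² = 26,703.1 / (5.2546 × 10⁻⁵) = 508,185,209
N ≈ √508,185,209 ≈ 22,543.0

N₂ ≈ 22540 RPM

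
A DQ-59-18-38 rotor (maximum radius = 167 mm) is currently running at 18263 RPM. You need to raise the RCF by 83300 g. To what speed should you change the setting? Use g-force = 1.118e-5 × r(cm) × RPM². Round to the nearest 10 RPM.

r = 167 mm = 16.7 cm
Current RCF = 1.118 × 10⁻⁵ × 16.7 × (18263)² = 1.118 × 10⁻⁵ × 16.7 × 333,537,169 ≈ 62,273.4 × g
Target RCF = 62,273.4 + 83,300 = 145,573.4 × g
N² = 145,573.4 / (18.6706 × 10⁻⁵) = 779,693,208
N ≈ √779,693,208 ≈ 27,923.0

27920 RPM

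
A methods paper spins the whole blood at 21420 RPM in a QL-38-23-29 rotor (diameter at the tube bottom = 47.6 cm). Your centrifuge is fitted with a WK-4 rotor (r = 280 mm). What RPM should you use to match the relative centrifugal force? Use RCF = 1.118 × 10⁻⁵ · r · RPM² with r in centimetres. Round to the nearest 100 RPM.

Original rotor: r = 47.6 / 2 = 23.8 cm
RCF_original = 1.118 × 10⁻⁵ × 23.8 × (21420)² = 1.118 × 10⁻⁵ × 23.8 × 458,816,400 ≈ 122,083.7 × g
Your rotor: r = 280 mm = 28.0 cm
122,083.7 = 1.118 × 10⁻⁵ × 28 × N²
N² = 122,083.7 / (31.304 × 10⁻⁵) = 389,993,930
N ≈ √389,993,930 ≈ 19,748.3

19700 RPM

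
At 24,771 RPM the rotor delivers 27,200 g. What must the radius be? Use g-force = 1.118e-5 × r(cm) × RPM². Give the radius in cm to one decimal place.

RCF = 1.118 × 10⁻⁵ × r × N²
27200 = 1.118 × 10⁻⁵ × r × (24771)²
r = 27200 / (1.118 × 10⁻⁵ × 613,602,441) = 27200 / 6860.075 ≈ 3.965 cm

4.0 cm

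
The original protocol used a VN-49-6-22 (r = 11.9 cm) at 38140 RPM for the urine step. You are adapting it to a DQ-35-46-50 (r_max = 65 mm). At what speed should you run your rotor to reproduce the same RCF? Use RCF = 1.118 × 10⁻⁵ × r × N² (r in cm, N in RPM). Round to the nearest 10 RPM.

RCF_original = 1.118 × 10⁻⁵ × 11.9 × (38140)² = 1.118 × 10⁻⁵ × 11.9 × 1,454,659,600 ≈ 193,530.8 × g
Your rotor: r = 65 mm = 6.5 cm
193,530.8 = 1.118 × 10⁻⁵ × 6.5 × N²
N² = 193,530.8 / (7.267 × 10⁻⁵) = 2,663,145,727
N ≈ √2,663,145,727 ≈ 51,605.7

≈ 51610 RPM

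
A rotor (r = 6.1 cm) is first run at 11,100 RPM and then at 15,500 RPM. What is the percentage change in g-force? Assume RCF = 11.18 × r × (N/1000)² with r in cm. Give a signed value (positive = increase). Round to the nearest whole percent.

RCF ∝ N², so the ratio is (15500/11100)² = (1.396396)² = 1.9499.
Change = 1.9499 − 1 = +0.9499 → +95.0%.

+95%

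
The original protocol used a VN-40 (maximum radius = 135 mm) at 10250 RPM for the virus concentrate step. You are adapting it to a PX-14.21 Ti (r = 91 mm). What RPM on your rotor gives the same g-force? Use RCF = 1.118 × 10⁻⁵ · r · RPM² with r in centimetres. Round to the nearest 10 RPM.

Original rotor: r = 135 mm = 13.5 cm
RCF_original = 1.118 × 10⁻⁵ × 13.5 × (10250)² = 1.118 × 10⁻⁵ × 13.5 × 105,062,500 ≈ 15,857.1 × g
Your rotor: r = 91 mm = 9.1 cm
15,857.1 = 1.118 × 10⁻⁵ × 9.1 × N²
N² = 15,857.1 / (10.1738 × 10⁻⁵) = 155,862,116
N ≈ √155,862,116 ≈ 12,484.5

12480 RPM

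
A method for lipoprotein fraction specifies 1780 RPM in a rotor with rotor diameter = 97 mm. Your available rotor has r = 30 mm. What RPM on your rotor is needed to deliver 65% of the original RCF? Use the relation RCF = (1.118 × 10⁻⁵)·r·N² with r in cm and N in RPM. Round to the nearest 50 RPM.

≈ 1800 RPM

Original rotor: r = 97 mm / 2 = 48.5 mm = 4.85 cm
RCF = 1.118 × 10⁻⁵ × r × N²
RCF_original = 1.118 × 10⁻⁵ × 4.85 × (1780)² = 1.118 × 10⁻⁵ × 4.85 × 3,168,400 ≈ 171.8 × g
Target RCF = 0.65 × 171.8 ≈ 111.7 × g
Your rotor: r = 30 mm = 3.0 cm
111.7 = 1.118 × 10⁻⁵ × 3 × N²
N² = 111.7 / (3.354 × 10⁻⁵) = 3,330,352
N ≈ √3,330,352 ≈ 1,824.9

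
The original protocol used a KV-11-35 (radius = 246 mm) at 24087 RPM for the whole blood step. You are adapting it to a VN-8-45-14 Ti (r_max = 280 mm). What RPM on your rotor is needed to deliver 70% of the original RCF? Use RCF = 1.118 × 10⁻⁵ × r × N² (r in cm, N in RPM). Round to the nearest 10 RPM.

18890 RPM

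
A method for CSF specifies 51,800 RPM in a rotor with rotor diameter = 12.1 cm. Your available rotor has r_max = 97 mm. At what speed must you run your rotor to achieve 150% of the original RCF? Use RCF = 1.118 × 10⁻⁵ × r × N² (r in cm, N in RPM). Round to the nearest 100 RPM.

≈ 50100 RPM

Original rotor: r = 12.1 / 2 = 6.05 cm
RCF_original = 1.118 × 10⁻⁵ × 6.05 × (51800)² = 1.118 × 10⁻⁵ × 6.05 × 2,683,240,000 ≈ 181,491.7 × g
Target RCF = 1.5 × 181,491.7 ≈ 272,237.6 × g
Your rotor: r = 97 mm = 9.7 cm
272,237.6 = 1.118 × 10⁻⁵ × 9.7 × N²
N² = 272,237.6 / (10.8446 × 10⁻⁵) = 2,510,351,696
N ≈ √2,510,351,696 ≈ 50,103.4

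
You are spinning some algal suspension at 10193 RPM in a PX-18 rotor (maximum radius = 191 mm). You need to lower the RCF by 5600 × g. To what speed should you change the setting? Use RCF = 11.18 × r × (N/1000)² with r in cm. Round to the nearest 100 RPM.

8800 RPM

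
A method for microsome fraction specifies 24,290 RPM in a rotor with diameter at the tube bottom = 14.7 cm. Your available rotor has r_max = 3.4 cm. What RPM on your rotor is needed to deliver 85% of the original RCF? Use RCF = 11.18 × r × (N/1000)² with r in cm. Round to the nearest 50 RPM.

Original rotor: r = 14.7 / 2 = 7.35 cm
RCF = 11.18 × r × (N/1000)²
RCF_original = 11.18 × 7.35 × (24.29)² = 11.18 × 7.35 × 590.0041 ≈ 48,482.4 × g
Target RCF = 0.85 × 48,482.4 ≈ 41,210 × g
41,210 = 11.18 × 3.4 × (N/1000)²
(N/1000)² = 41,210 / 38.012 = 1084.131
N = 1000 × √1084.131 ≈ 32,926.1

≈ 32950 RPM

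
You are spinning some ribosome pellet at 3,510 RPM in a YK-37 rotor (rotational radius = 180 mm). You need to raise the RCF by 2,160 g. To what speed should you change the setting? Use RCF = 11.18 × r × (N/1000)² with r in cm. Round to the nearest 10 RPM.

4800 RPM

r = 180 mm = 18.0 cm
Current RCF = 11.18 × 18 × (3.51)² = 11.18 × 18 × 12.3201 ≈ 2,479.3 × g
Target RCF = 2,479.3 + 2,160 = 4,639.3 × g
(N/1000)² = 4,639.3 / 201.24 = 23.05357
N = 1000 × √23.05357 ≈ 4,801.4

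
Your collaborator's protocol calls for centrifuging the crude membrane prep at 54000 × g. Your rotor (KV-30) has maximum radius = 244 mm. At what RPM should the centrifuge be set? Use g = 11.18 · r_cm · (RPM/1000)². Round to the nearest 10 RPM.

14070 RPM

r = 244 mm = 24.4 cm
54,000 = 11.18 × 24.4 × (N/1000)²
(N/1000)² = 54,000 / 272.792 = 197.953
N = 1000 × √197.953 ≈ 14,069.6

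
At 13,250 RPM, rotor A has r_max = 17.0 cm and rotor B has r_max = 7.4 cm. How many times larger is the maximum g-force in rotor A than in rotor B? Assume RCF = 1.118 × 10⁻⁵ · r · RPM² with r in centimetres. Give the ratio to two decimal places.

At fixed N, RCF ∝ r, so RCF_A/RCF_B = r_A/r_B = 17.0 / 7.4 = 2.2973.

2.30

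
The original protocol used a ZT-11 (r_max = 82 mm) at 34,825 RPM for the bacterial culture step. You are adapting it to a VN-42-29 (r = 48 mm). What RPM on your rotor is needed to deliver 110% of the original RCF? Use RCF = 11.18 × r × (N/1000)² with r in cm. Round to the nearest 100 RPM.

47700 RPM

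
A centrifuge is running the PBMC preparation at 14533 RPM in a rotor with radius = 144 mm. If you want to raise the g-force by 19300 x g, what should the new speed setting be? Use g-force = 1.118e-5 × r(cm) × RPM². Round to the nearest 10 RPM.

r = 144 mm = 14.4 cm
Current RCF = 1.118 × 10⁻⁵ × 14.4 × (14533)² = 1.118 × 10⁻⁵ × 14.4 × 211,208,089 ≈ 34,002.8 × g
Target RCF = 34,002.8 + 19,300 = 53,302.8 × g
N² = 53,302.8 / (16.0992 × 10⁻⁵) = 331,089,744
N ≈ √331,089,744 ≈ 18,195.9

≈ 18200 RPM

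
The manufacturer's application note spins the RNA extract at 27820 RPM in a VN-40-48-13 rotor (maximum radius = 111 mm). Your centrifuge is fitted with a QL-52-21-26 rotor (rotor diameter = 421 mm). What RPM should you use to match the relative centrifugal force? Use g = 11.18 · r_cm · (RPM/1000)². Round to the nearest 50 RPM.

Original rotor: r = 111 mm = 11.1 cm
RCF_original = 11.18 × 11.1 × (27.82)² = 11.18 × 11.1 × 773.9524 ≈ 96,045.9 × g
Your rotor: r = 421 mm / 2 = 210.5 mm = 21.05 cm
96,045.9 = 11.18 × 21.05 × (N/1000)²
(N/1000)² = 96,045.9 / 235.339 = 408.1172
N = 1000 × √408.1172 ≈ 20,201.9

≈ 20200 RPM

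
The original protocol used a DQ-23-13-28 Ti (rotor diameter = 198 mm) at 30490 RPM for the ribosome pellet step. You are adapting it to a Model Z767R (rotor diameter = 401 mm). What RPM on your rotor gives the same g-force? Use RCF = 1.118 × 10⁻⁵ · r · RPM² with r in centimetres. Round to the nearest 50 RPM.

≈ 21400 RPM

Original rotor: r = 198 mm / 2 = 99 mm = 9.9 cm
RCF = 1.118 × 10⁻⁵ × r × N²
RCF_original = 1.118 × 10⁻⁵ × 9.9 × (30490)² = 1.118 × 10⁻⁵ × 9.9 × 929,640,100 ≈ 102,894.4 × g
Your rotor: r = 401 mm / 2 = 200.5 mm = 20.05 cm
102,894.4 = 1.118 × 10⁻⁵ × 20.05 × N²
N² = 102,894.4 / (22.4159 × 10⁻⁵) = 459,024,175
N ≈ √459,024,175 ≈ 21,424.8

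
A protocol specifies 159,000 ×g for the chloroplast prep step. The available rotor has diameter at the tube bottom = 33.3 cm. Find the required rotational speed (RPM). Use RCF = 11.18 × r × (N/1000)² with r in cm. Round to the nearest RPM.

29226 RPM

r = 33.3 / 2 = 16.65 cm
159,000 = 11.18 × 16.65 × (N/1000)²
(N/1000)² = 159,000 / 186.147 = 854.1636
N = 1000 × √854.1636 ≈ 29,226.1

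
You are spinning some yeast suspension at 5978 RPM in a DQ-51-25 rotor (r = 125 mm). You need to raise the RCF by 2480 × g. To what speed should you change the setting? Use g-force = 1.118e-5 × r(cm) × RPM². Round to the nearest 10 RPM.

r = 125 mm = 12.5 cm
Current RCF = 1.118 × 10⁻⁵ × 12.5 × (5978)² = 1.118 × 10⁻⁵ × 12.5 × 35,736,484 ≈ 4,994.2 × g
Target RCF = 4,994.2 + 2,480 = 7,474.2 × g
N² = 7,474.2 / (13.975 × 10⁻⁵) = 53,482,648
N ≈ √53,482,648 ≈ 7,313.2

7310 RPM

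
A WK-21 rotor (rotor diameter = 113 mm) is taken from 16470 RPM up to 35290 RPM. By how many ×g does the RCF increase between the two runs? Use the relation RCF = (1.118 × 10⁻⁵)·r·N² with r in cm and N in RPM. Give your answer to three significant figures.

r = 113 mm / 2 = 56.5 mm = 5.65 cm
RCF₁ = 1.118 × 10⁻⁵ × 5.65 × (16470)² = 1.118 × 10⁻⁵ × 5.65 × 271,260,900 ≈ 17,134.7 × g
RCF₂ = 1.118 × 10⁻⁵ × 5.65 × (35290)² = 1.118 × 10⁻⁵ × 5.65 × 1,245,384,100 ≈ 78,667.2 × g
Increase = 78,667.2 − 17,134.7 = 61,532.5

≈ 61500 ×g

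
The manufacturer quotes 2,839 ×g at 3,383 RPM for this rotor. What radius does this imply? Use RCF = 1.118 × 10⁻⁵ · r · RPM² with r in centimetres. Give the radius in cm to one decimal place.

2839 = 1.118 × 10⁻⁵ × r × (3383)²
r = 2839 / (1.118 × 10⁻⁵ × 11,444,689) = 2839 / 127.9516 ≈ 22.188 cm

22.2 cm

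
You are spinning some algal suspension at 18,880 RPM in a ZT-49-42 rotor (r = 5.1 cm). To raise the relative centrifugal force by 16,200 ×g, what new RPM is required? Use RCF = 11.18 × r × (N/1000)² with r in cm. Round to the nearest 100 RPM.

Current RCF = 11.18 × 5.1 × (18.88)² = 11.18 × 5.1 × 356.4544 ≈ 20,324.3 × g
Target RCF = 20,324.3 + 16,200 = 36,524.3 × g
(N/1000)² = 36,524.3 / 57.018 = 640.5749
N = 1000 × √640.5749 ≈ 25,309.6

N₂ ≈ 25300 RPM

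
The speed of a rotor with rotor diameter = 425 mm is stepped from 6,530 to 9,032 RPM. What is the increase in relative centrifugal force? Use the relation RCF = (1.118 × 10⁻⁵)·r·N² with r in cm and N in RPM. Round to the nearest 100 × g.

r = 425 mm / 2 = 212.5 mm = 21.25 cm
RCF₁ = 1.118 × 10⁻⁵ × 21.25 × (6530)² = 1.118 × 10⁻⁵ × 21.25 × 42,640,900 ≈ 10,130.4 × g
RCF₂ = 1.118 × 10⁻⁵ × 21.25 × (9032)² = 1.118 × 10⁻⁵ × 21.25 × 81,577,024 ≈ 19,380.7 × g
Increase = 19,380.7 − 10,130.4 = 9,250.3

≈ 9300 × g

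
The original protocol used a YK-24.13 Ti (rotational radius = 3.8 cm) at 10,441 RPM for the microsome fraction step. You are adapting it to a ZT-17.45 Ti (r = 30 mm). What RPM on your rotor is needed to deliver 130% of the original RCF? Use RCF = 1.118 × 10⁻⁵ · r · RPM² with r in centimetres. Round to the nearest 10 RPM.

13400 RPM

RCF = 1.118 × 10⁻⁵ × r × N²
RCF_original = 1.118 × 10⁻⁵ × 3.8 × (10441)² = 1.118 × 10⁻⁵ × 3.8 × 109,014,481 ≈ 4,631.4 × g
Target RCF = 1.3 × 4,631.4 ≈ 6,020.8 × g
Your rotor: r = 30 mm = 3.0 cm
6,020.8 = 1.118 × 10⁻⁵ × 3 × N²
N² = 6,020.8 / (3.354 × 10⁻⁵) = 179,511,032
N ≈ √179,511,032 ≈ 13,398.2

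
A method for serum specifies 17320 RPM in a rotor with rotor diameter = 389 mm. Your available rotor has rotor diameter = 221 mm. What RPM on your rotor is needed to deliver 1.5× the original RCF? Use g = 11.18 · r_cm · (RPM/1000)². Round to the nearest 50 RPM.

Original rotor: r = 389 mm / 2 = 194.5 mm = 19.45 cm
RCF = 11.18 × r × (N/1000)²
RCF_original = 11.18 × 19.45 × (17.32)² = 11.18 × 19.45 × 299.9824 ≈ 65,231.5 × g
Target RCF = 1.5 × 65,231.5 ≈ 97,847.2 × g
Your rotor: r = 221 mm / 2 = 110.5 mm = 11.05 cm
97,847.2 = 11.18 × 11.05 × (N/1000)²
(N/1000)² = 97,847.2 / 123.539 = 792.0349
N = 1000 × √792.0349 ≈ 28,143.1

≈ 28150 RPM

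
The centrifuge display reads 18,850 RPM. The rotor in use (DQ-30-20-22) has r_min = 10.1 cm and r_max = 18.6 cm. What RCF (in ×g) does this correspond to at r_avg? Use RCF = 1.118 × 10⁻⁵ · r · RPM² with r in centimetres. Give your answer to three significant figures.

≈ 57000 ×g

r_avg = (10.1 + 18.6) / 2 = 14.35 cm
RCF = 1.118 × 10⁻⁵ × r × N²
RCF = 1.118 × 10⁻⁵ × 14.35 × (18850)² = 1.118 × 10⁻⁵ × 14.35 × 355,322,500 ≈ 57,005.5 × g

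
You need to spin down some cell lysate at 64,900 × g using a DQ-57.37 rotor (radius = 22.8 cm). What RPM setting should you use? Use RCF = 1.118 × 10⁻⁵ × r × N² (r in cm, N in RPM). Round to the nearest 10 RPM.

≈ 15960 RPM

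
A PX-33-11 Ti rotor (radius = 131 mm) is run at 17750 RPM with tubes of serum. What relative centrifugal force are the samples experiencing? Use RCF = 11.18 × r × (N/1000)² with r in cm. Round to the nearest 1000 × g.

RCF ≈ 46000 x g

r = 131 mm = 13.1 cm
RCF = 11.18 × r × (N/1000)²
RCF = 11.18 × 13.1 × (17.75)² = 11.18 × 13.1 × 315.0625 ≈ 46,143.4 × g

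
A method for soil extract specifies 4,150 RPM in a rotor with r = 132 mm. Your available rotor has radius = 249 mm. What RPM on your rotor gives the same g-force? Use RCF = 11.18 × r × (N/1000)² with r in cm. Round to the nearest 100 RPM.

≈ 3000 RPM

Original rotor: r = 132 mm = 13.2 cm
RCF = 11.18 × r × (N/1000)²
RCF_original = 11.18 × 13.2 × (4.15)² = 11.18 × 13.2 × 17.2225 ≈ 2,541.6 × g
Your rotor: r = 249 mm = 24.9 cm
2,541.6 = 11.18 × 24.9 × (N/1000)²
(N/1000)² = 2,541.6 / 278.382 = 9.129901
N = 1000 × √9.129901 ≈ 3,021.6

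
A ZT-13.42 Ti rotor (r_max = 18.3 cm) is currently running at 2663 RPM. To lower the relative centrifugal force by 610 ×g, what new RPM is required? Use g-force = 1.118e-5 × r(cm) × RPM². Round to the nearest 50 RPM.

Current RCF = 1.118 × 10⁻⁵ × 18.3 × (2663)² = 1.118 × 10⁻⁵ × 18.3 × 7,091,569 ≈ 1,450.9 × g
Target RCF = 1,450.9 − 610 = 840.9 × g
N² = 840.9 / (20.4594 × 10⁻⁵) = 4,110,091
N ≈ √4,110,091 ≈ 2,027.3

≈ 2050 RPM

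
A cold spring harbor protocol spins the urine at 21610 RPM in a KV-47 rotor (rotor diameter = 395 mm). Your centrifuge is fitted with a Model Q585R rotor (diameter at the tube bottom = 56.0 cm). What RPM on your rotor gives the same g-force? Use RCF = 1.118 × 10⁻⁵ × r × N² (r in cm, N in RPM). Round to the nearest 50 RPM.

18150 RPM

Original rotor: r = 395 mm / 2 = 197.5 mm = 19.75 cm
RCF_original = 1.118 × 10⁻⁵ × 19.75 × (21610)² = 1.118 × 10⁻⁵ × 19.75 × 466,992,100 ≈ 103,114.2 × g
Your rotor: r = 56.0 / 2 = 28 cm
103,114.2 = 1.118 × 10⁻⁵ × 28 × N²
N² = 103,114.2 / (31.304 × 10⁻⁵) = 329,396,243
N ≈ √329,396,243 ≈ 18,149.3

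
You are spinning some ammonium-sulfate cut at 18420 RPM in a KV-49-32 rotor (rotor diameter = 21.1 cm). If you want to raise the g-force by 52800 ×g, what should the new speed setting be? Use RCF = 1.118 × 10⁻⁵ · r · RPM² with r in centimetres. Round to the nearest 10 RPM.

≈ 28050 RPM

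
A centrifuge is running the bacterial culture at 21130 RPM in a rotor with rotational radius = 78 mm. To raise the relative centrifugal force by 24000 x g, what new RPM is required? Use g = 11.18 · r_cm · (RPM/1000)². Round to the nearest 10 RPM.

N₂ ≈ 26860 RPM

r = 78 mm = 7.8 cm
Current RCF = 11.18 × 7.8 × (21.13)² = 11.18 × 7.8 × 446.4769 ≈ 38,934.6 × g
Target RCF = 38,934.6 + 24,000 = 62,934.6 × g
(N/1000)² = 62,934.6 / 87.204 = 721.694
N = 1000 × √721.694 ≈ 26,864.4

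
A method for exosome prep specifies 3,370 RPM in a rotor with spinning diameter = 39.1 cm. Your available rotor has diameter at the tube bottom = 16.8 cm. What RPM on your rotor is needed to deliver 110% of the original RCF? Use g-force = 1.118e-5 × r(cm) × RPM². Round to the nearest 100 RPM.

Original rotor: r = 39.1 / 2 = 19.55 cm
RCF_original = 1.118 × 10⁻⁵ × 19.55 × (3370)² = 1.118 × 10⁻⁵ × 19.55 × 11,356,900 ≈ 2,482.3 × g
Target RCF = 1.1 × 2,482.3 ≈ 2,730.5 × g
Your rotor: r = 16.8 / 2 = 8.4 cm
2,730.5 = 1.118 × 10⁻⁵ × 8.4 × N²
N² = 2,730.5 / (9.3912 × 10⁻⁵) = 29,075,092
N ≈ √29,075,092 ≈ 5,392.1

≈ 5400 RPM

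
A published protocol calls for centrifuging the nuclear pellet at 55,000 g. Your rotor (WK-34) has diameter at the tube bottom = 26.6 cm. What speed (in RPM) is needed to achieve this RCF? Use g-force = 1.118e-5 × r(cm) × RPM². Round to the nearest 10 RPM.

≈ 19230 RPM

r = 26.6 / 2 = 13.3 cm
55,000 = 1.118 × 10⁻⁵ × 13.3 × N²
N² = 55,000 / (14.8694 × 10⁻⁵) = 369,887,151
N ≈ √369,887,151 ≈ 19,232.5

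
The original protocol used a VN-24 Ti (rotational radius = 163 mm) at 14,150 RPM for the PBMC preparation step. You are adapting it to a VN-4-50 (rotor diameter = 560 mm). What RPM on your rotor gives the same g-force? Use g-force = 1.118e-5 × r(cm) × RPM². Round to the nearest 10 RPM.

Original rotor: r = 163 mm = 16.3 cm
RCF = 1.118 × 10⁻⁵ × r × N²
RCF_original = 1.118 × 10⁻⁵ × 16.3 × (14150)² = 1.118 × 10⁻⁵ × 16.3 × 200,222,500 ≈ 36,487.3 × g
Your rotor: r = 560 mm / 2 = 280 mm = 28 cm
36,487.3 = 1.118 × 10⁻⁵ × 28 × N²
N² = 36,487.3 / (31.304 × 10⁻⁵) = 116,557,948
N ≈ √116,557,948 ≈ 10,796.2

10800 RPM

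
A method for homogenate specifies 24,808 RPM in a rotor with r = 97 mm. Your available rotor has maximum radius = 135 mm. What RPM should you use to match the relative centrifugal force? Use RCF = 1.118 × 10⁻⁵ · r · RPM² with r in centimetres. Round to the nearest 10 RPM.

Original rotor: r = 97 mm = 9.7 cm
RCF_original = 1.118 × 10⁻⁵ × 9.7 × (24808)² = 1.118 × 10⁻⁵ × 9.7 × 615,436,864 ≈ 66,741.7 × g
Your rotor: r = 135 mm = 13.5 cm
66,741.7 = 1.118 × 10⁻⁵ × 13.5 × N²
N² = 66,741.7 / (15.093 × 10⁻⁵) = 442,203,008
N ≈ √442,203,008 ≈ 21,028.6

21030 RPM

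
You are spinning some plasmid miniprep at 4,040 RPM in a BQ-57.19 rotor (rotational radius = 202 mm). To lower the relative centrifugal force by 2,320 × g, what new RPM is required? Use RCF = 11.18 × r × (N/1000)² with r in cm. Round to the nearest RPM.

2459 RPM

r = 202 mm = 20.2 cm
Current RCF = 11.18 × 20.2 × (4.04)² = 11.18 × 20.2 × 16.3216 ≈ 3,686 × g
Target RCF = 3,686 − 2,320 = 1,366 × g
(N/1000)² = 1,366 / 225.836 = 6.048637
N = 1000 × √6.048637 ≈ 2,459.4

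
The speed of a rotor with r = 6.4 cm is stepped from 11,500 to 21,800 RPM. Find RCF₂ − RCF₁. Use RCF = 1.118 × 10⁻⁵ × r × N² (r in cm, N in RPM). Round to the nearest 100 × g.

RCF₁ = 1.118 × 10⁻⁵ × 6.4 × (11500)² = 1.118 × 10⁻⁵ × 6.4 × 132,250,000 ≈ 9,462.8 × g
RCF₂ = 1.118 × 10⁻⁵ × 6.4 × (21800)² = 1.118 × 10⁻⁵ × 6.4 × 475,240,000 ≈ 34,004.4 × g
Increase = 34,004.4 − 9,462.8 = 24,541.6

≈ 24500 ×g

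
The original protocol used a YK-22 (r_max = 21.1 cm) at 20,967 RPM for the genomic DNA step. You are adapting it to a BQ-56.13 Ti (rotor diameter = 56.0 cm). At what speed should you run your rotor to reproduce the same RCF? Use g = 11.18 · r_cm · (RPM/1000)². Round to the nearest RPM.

RCF_original = 11.18 × 21.1 × (20.967)² = 11.18 × 21.1 × 439.615089 ≈ 103,704.3 × g
Your rotor: r = 56.0 / 2 = 28 cm
103,704.3 = 11.18 × 28 × (N/1000)²
(N/1000)² = 103,704.3 / 313.04 = 331.2813
N = 1000 × √331.2813 ≈ 18,201.1

≈ 18201 RPM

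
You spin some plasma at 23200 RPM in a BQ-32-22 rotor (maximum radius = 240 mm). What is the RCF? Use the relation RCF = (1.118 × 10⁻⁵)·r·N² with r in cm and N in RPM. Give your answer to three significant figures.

144000 ×g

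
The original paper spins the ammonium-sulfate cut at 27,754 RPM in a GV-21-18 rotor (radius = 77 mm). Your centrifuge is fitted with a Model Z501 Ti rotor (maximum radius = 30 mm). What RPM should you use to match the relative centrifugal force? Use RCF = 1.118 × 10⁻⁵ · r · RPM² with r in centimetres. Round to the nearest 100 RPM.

44500 RPM

Original rotor: r = 77 mm = 7.7 cm
RCF = 1.118 × 10⁻⁵ × r × N²
RCF_original = 1.118 × 10⁻⁵ × 7.7 × (27754)² = 1.118 × 10⁻⁵ × 7.7 × 770,284,516 ≈ 66,310.7 × g
Your rotor: r = 30 mm = 3.0 cm
66,310.7 = 1.118 × 10⁻⁵ × 3 × N²
N² = 66,310.7 / (3.354 × 10⁻⁵) = 1,977,063,208
N ≈ √1,977,063,208 ≈ 44,464.2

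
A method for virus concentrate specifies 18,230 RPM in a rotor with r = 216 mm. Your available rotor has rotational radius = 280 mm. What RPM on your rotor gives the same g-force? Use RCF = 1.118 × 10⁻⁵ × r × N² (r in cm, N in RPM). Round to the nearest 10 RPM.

16010 RPM

Original rotor: r = 216 mm = 21.6 cm
RCF_original = 1.118 × 10⁻⁵ × 21.6 × (18230)² = 1.118 × 10⁻⁵ × 21.6 × 332,332,900 ≈ 80,254.4 × g
Your rotor: r = 280 mm = 28.0 cm
80,254.4 = 1.118 × 10⁻⁵ × 28 × N²
N² = 80,254.4 / (31.304 × 10⁻⁵) = 256,371,071
N ≈ √256,371,071 ≈ 16,011.6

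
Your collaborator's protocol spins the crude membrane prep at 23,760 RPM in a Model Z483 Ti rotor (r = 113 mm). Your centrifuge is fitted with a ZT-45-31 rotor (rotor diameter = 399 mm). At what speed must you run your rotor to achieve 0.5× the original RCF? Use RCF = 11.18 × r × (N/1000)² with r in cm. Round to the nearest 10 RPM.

≈ 12640 RPM

Original rotor: r = 113 mm = 11.3 cm
RCF_original = 11.18 × 11.3 × (23.76)² = 11.18 × 11.3 × 564.5376 ≈ 71,320.3 × g
Target RCF = 0.5 × 71,320.3 ≈ 35,660.2 × g
Your rotor: r = 399 mm / 2 = 199.5 mm = 19.95 cm
35,660.2 = 11.18 × 19.95 × (N/1000)²
(N/1000)² = 35,660.2 / 223.041 = 159.8818
N = 1000 × √159.8818 ≈ 12,644.4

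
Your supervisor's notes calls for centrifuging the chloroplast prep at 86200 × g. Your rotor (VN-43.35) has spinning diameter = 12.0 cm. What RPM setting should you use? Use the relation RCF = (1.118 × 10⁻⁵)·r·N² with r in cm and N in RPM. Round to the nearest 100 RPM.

35800 RPM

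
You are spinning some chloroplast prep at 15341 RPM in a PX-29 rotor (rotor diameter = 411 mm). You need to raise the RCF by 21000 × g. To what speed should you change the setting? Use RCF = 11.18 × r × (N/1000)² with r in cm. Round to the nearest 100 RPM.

18100 RPM

r = 411 mm / 2 = 205.5 mm = 20.55 cm
Current RCF = 11.18 × 20.55 × (15.341)² = 11.18 × 20.55 × 235.346281 ≈ 54,070.6 × g
Target RCF = 54,070.6 + 21,000 = 75,070.6 × g
(N/1000)² = 75,070.6 / 229.749 = 326.7505
N = 1000 × √326.7505 ≈ 18,076.2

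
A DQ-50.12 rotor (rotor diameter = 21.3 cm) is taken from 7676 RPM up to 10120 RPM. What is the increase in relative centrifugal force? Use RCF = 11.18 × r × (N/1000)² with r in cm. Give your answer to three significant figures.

≈ 5180 × g

r = 21.3 / 2 = 10.65 cm
RCF₁ = 11.18 × 10.65 × (7.676)² = 11.18 × 10.65 × 58.920976 ≈ 7,015.5 × g
RCF₂ = 11.18 × 10.65 × (10.12)² = 11.18 × 10.65 × 102.4144 ≈ 12,194.2 × g
Increase = 12,194.2 − 7,015.5 = 5,178.7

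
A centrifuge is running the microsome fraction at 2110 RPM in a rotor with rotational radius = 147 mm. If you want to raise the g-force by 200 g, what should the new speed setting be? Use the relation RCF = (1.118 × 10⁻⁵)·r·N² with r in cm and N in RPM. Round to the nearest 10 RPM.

≈ 2380 RPM

r = 147 mm = 14.7 cm
Current RCF = 1.118 × 10⁻⁵ × 14.7 × (2110)² = 1.118 × 10⁻⁵ × 14.7 × 4,452,100 ≈ 731.7 × g
Target RCF = 731.7 + 200 = 931.7 × g
N² = 931.7 / (16.4346 × 10⁻⁵) = 5,669,137
N ≈ √5,669,137 ≈ 2,381.0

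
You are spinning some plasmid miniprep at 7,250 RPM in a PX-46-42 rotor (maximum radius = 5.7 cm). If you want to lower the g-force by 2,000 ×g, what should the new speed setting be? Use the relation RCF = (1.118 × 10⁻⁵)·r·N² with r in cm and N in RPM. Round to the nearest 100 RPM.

Current RCF = 1.118 × 10⁻⁵ × 5.7 × (7250)² = 1.118 × 10⁻⁵ × 5.7 × 52,562,500 ≈ 3,349.6 × g
Target RCF = 3,349.6 − 2,000 = 1,349.6 × g
N² = 1,349.6 / (6.3726 × 10⁻⁵) = 21,178,169
N ≈ √21,178,169 ≈ 4,602.0

4600 RPM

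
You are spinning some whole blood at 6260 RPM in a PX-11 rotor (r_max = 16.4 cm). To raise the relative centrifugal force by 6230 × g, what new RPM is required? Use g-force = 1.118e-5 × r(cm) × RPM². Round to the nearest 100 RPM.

8600 RPM

Current RCF = 1.118 × 10⁻⁵ × 16.4 × (6260)² = 1.118 × 10⁻⁵ × 16.4 × 39,187,600 ≈ 7,185.1 × g
Target RCF = 7,185.1 + 6,230 = 13,415.1 × g
N² = 13,415.1 / (18.3352 × 10⁻⁵) = 73,165,823
N ≈ √73,165,823 ≈ 8,553.7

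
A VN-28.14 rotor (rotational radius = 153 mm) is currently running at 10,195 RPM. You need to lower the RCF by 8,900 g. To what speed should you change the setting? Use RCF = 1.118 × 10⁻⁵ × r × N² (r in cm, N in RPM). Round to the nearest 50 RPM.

r = 153 mm = 15.3 cm
Current RCF = 1.118 × 10⁻⁵ × 15.3 × (10195)² = 1.118 × 10⁻⁵ × 15.3 × 103,938,025 ≈ 17,779 × g
Target RCF = 17,779 − 8,900 = 8,879 × g
N² = 8,879 / (17.1054 × 10⁻⁵) = 51,907,585
N ≈ √51,907,585 ≈ 7,204.7

≈ 7200 RPM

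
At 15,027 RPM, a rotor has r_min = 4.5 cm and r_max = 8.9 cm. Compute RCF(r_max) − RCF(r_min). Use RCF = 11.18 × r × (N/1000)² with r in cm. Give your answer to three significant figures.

≈ 11100 × g

ΔRCF = 11.18 × (r_max − r_min) × (N/1000)² = 11.18 × 4.4 × 225.810729 ≈ 11,108.1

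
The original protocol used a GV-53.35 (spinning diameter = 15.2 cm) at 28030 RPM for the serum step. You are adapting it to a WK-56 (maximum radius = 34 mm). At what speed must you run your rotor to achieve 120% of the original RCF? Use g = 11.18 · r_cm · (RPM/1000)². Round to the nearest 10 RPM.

45910 RPM

Original rotor: r = 15.2 / 2 = 7.6 cm
RCF_original = 11.18 × 7.6 × (28.03)² = 11.18 × 7.6 × 785.6809 ≈ 66,757.7 × g
Target RCF = 1.2 × 66,757.7 ≈ 80,109.2 × g
Your rotor: r = 34 mm = 3.4 cm
80,109.2 = 11.18 × 3.4 × (N/1000)²
(N/1000)² = 80,109.2 / 38.012 = 2107.471
N = 1000 × √2107.471 ≈ 45,907.2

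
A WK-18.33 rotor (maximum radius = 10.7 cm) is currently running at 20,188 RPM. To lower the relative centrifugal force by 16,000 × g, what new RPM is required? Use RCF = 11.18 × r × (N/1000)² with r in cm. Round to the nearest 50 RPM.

16550 RPM

Current RCF = 11.18 × 10.7 × (20.188)² = 11.18 × 10.7 × 407.555344 ≈ 48,754.2 × g
Target RCF = 48,754.2 − 16,000 = 32,754.2 × g
(N/1000)² = 32,754.2 / 119.626 = 273.805
N = 1000 × √273.805 ≈ 16,547.1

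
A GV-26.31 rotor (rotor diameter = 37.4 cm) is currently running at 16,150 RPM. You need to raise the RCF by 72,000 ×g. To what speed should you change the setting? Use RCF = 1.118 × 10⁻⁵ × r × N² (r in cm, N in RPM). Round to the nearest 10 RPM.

N₂ ≈ 24600 RPM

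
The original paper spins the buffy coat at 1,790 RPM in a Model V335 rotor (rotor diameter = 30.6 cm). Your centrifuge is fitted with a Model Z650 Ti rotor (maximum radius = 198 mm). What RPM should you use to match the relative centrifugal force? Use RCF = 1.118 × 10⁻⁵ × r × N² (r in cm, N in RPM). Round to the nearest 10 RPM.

1570 RPM

Original rotor: r = 30.6 / 2 = 15.3 cm
RCF_original = 1.118 × 10⁻⁵ × 15.3 × (1790)² = 1.118 × 10⁻⁵ × 15.3 × 3,204,100 ≈ 548.1 × g
Your rotor: r = 198 mm = 19.8 cm
548.1 = 1.118 × 10⁻⁵ × 19.8 × N²
N² = 548.1 / (22.1364 × 10⁻⁵) = 2,476,012
N ≈ √2,476,012 ≈ 1,573.5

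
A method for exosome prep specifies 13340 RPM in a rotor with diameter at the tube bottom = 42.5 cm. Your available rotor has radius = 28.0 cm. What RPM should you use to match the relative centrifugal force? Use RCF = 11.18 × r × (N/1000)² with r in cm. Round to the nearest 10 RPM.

11620 RPM

Original rotor: r = 42.5 / 2 = 21.25 cm
RCF = 11.18 × r × (N/1000)²
RCF_original = 11.18 × 21.25 × (13.34)² = 11.18 × 21.25 × 177.9556 ≈ 42,277.8 × g
42,277.8 = 11.18 × 28 × (N/1000)²
(N/1000)² = 42,277.8 / 313.04 = 135.0556
N = 1000 × √135.0556 ≈ 11,621.3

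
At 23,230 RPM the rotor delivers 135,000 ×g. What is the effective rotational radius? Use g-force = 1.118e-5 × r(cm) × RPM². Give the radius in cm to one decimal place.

RCF = 1.118 × 10⁻⁵ × r × N²
135000 = 1.118 × 10⁻⁵ × r × (23230)²
r = 135000 / (1.118 × 10⁻⁵ × 539,632,900) = 135000 / 6033.096 ≈ 22.377 cm

r ≈ 22.4 cm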